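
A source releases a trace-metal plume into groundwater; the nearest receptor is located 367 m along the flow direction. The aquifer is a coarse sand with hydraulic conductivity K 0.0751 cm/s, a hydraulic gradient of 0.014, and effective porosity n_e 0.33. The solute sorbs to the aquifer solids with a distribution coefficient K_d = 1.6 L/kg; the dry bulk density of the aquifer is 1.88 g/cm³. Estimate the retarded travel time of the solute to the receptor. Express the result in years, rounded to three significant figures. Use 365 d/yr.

K = 0.0751 cm/s × 864 = 64.89 m/d
Specific discharge q = 64.89 × 0.014 = 0.9084 m/d
Average linear velocity = 0.9084 / 0.33 = 2.753 m/d
Retardation R = 1 + ρ_b·K_d/n = 1 + 1.88×1.6/0.33 = 10.12
Contaminant velocity v_c = v/R = 2.753/10.12 = 0.2721 m/d
t = L/v_c = 367/0.2721 = 1349 d
   = 1349/365 = 3.69 yr

3.69 years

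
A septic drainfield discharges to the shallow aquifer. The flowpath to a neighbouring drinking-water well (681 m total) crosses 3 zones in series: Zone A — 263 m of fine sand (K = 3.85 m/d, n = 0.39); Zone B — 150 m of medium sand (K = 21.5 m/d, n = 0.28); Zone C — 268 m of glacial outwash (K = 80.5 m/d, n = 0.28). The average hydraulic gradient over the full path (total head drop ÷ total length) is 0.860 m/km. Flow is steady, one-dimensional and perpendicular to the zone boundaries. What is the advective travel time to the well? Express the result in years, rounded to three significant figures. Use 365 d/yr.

Steady 1-D flow in series ⇒ the Darcy flux q is identical in every zone and the zone head losses add (resistances L/K in series).
Σ(L/K) = 263/3.85 + 150/21.5 + 268/80.5 = 68.31 + 6.977 + 3.329 = 78.62 d
K_eq = L_total / Σ(L/K) = 681 / 78.62 = 8.662 m/d
q = K_eq · i = 8.662 × 8.6e-4 = 0.007449 m/d (same in every zone)
Zone A: v = q/n = 0.007449/0.39 = 0.01910 m/d → t_A = 263/0.01910 = 13770 d
Zone B: v = q/n = 0.007449/0.28 = 0.02661 m/d → t_B = 150/0.02661 = 5638 d
Zone C: v = q/n = 0.007449/0.28 = 0.02661 m/d → t_C = 268/0.02661 = 10070 d
Total t = 13770 + 5638 + 10070 = 29480 d
   = 29480 / 365 = 80.8 yr

80.8 years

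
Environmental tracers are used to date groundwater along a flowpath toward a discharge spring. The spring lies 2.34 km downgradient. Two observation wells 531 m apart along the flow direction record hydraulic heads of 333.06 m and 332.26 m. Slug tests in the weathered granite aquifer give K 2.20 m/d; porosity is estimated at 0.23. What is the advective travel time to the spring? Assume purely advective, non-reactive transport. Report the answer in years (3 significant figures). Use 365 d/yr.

445 years

Hydraulic gradient i = (333.06 − 332.26) / 531 = 0.80 / 531 = 0.001507
Specific discharge q = 2.20 × 0.001507 = 0.003315 m/d
v_s = q/n_e = 0.003315/0.23 = 0.01441 m/d
L = 2.34 km = 2340 m
t = L / v = 2340 / 0.01441 = 162400 d
   = 162400 / 365 = 445 yr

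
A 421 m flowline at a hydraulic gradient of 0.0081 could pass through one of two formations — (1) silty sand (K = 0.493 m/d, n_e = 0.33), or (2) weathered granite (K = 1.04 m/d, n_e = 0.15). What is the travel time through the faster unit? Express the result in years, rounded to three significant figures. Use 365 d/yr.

20.5 years

Unit 1 (silty sand): v = 0.493×0.0081/0.33 = 0.01210 m/d, t = 421/0.01210 = 34790 d
Unit 2 (weathered granite): v = 1.04×0.0081/0.15 = 0.05616 m/d, t = 421/0.05616 = 7496 d
Faster: 7496 d / 365 = 20.5 yr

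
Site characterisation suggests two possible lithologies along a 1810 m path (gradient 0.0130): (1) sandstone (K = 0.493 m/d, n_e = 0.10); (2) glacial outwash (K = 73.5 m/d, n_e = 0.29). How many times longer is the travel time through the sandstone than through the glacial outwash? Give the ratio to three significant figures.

Unit 1 (sandstone): v = 0.493×0.013/0.10 = 0.06409 m/d, t = 1810/0.06409 = 28240 d
Unit 2 (glacial outwash): v = 73.5×0.013/0.29 = 3.295 m/d, t = 1810/3.295 = 549.3 d
t(sandstone) / t(glacial outwash) = 28240/549.3 = 51.4

51.4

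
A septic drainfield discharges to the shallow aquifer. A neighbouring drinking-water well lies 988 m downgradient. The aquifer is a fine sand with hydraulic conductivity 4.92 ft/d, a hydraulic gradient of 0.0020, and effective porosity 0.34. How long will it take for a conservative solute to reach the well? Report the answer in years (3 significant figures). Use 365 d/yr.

K = 4.92 ft/d × 0.3048 = 1.500 m/d
q = Ki = 1.500 × 0.0020 = 0.002999 m/d
Seepage velocity v = q / n = 0.002999 / 0.34 = 0.008821 m/d
t = L / v = 988 / 0.008821 = 112000 d
   = 112000 / 365 = 307 yr

307 years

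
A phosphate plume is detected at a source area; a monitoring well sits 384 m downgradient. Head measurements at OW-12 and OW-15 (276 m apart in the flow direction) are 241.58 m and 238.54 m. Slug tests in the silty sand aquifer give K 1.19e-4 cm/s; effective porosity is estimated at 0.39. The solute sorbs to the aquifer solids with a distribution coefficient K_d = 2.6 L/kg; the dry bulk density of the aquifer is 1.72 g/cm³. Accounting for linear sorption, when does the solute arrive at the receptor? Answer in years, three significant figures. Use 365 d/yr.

4520 years

Hydraulic gradient i = (241.58 − 238.54) / 276 = 3.04 / 276 = 0.01101
K = 1.19e-4 cm/s × 864 = 0.1028 m/d
q = Ki = 0.1028 × 0.01101 = 0.001132 m/d
v_s = q/n_e = 0.001132/0.39 = 0.002904 m/d
Retardation R = 1 + ρ_b·K_d/n = 1 + 1.72×2.6/0.39 = 12.47
Contaminant velocity v_c = v/R = 0.002904/12.47 = 2.329e-4 m/d
t = L/v_c = 384/2.329e-4 = 1.649e6 d
   = 1.649e6/365 = 4520 yr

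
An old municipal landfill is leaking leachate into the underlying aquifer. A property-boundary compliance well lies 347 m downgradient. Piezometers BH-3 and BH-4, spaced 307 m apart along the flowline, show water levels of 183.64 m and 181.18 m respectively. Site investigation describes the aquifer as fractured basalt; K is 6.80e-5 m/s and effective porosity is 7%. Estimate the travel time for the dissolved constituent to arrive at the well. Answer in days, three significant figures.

516 days

Hydraulic gradient i = (183.64 − 181.18) / 307 = 2.46 / 307 = 0.008013
K = 6.80e-5 m/s × 86400 s/d = 5.875 m/d
Darcy flux q = K·i = 5.875 × 0.008013 = 0.04708 m/d
Average linear velocity = 0.04708 / 0.07 = 0.6725 m/d
t = L / v = 347 / 0.6725 = 516.0 d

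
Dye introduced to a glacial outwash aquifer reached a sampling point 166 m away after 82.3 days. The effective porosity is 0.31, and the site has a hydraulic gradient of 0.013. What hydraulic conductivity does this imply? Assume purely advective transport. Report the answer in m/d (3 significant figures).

v = L / t = 166 / 82.3 = 2.017 m/d
K = v · n / i = 2.017 × 0.31 / 0.013 = 48.1 m/d

48.1 m/d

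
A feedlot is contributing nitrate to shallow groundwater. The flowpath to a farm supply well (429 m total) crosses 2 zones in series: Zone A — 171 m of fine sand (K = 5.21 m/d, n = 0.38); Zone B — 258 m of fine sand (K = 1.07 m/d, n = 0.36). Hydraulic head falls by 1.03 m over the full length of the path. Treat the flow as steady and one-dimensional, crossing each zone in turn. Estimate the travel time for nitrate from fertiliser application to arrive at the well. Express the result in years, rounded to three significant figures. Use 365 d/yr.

115 years

Steady 1-D flow in series ⇒ the Darcy flux q is identical in every zone and the zone head losses add (resistances L/K in series).
Σ(L/K) = 171/5.21 + 258/1.07 = 32.82 + 241.1 = 273.9 d
q = ΔH / Σ(L/K) = 1.03 / 273.9 = 0.003760 m/d (same in every zone)
Zone A: v = q/n = 0.003760/0.38 = 0.009894 m/d → t_A = 171/0.009894 = 17280 d
Zone B: v = q/n = 0.003760/0.36 = 0.01044 m/d → t_B = 258/0.01044 = 24700 d
Total t = 17280 + 24700 = 41990 d
   = 41990 / 365 = 115 yr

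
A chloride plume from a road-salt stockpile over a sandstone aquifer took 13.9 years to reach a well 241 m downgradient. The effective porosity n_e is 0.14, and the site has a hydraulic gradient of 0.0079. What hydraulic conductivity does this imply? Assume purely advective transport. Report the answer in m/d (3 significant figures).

0.842 m/d

t = 13.9 years = 5074 d
v = L / t = 241 / 5074 = 0.04750 m/d
K = v · n / i = 0.04750 × 0.14 / 0.0079 = 0.842 m/d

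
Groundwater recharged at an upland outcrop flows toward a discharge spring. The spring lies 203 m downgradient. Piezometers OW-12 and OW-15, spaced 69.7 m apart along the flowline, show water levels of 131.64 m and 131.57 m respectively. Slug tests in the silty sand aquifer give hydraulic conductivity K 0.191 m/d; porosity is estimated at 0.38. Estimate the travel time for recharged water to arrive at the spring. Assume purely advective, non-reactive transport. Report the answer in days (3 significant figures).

Hydraulic gradient i = (131.64 − 131.57) / 69.7 = 0.07 / 69.7 = 0.001004
q = Ki = 0.191 × 0.001004 = 1.918e-4 m/d
Average linear velocity = 1.918e-4 / 0.38 = 5.048e-4 m/d
t = L / v = 203 / 5.048e-4 = 402100 d

402000 days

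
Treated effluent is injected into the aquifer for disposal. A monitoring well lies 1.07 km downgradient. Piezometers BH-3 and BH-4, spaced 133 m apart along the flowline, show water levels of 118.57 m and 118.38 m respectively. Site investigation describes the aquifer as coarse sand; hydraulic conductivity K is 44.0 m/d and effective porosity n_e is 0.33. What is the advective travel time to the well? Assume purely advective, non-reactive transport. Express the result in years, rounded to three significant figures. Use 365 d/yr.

15.4 years

Hydraulic gradient i = (118.57 − 118.38) / 133 = 0.19 / 133 = 0.001429
q = Ki = 44.0 × 0.001429 = 0.06286 m/d
v_s = q/n_e = 0.06286/0.33 = 0.1905 m/d
L = 1.07 km = 1070 m
t = L / v = 1070 / 0.1905 = 5617 d
   = 5617 / 365 = 15.4 yr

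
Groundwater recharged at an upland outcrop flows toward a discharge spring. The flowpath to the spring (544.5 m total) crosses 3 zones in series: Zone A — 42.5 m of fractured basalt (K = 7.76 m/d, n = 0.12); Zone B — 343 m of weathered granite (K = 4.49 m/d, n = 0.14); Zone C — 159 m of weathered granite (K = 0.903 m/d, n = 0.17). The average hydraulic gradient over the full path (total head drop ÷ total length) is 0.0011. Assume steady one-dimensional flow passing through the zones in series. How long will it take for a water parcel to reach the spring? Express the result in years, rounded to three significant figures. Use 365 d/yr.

94.6 years

For zones in series the flux q is common to all zones; the equivalent conductivity is the harmonic (thickness-weighted) mean, K_eq = L_total / Σ(L_j/K_j).
Σ(L/K) = 42.5/7.76 + 343/4.49 + 159/0.903 = 5.477 + 76.39 + 176.1 = 257.9 d
K_eq = L_total / Σ(L/K) = 544.5 / 257.9 = 2.111 m/d
q = K_eq · i = 2.111 × 0.0011 = 0.002322 m/d (same in every zone)
Zone A: v = q/n = 0.002322/0.12 = 0.01935 m/d → t_A = 42.5/0.01935 = 2196 d
Zone B: v = q/n = 0.002322/0.14 = 0.01659 m/d → t_B = 343/0.01659 = 20680 d
Zone C: v = q/n = 0.002322/0.17 = 0.01366 m/d → t_C = 159/0.01366 = 11640 d
Total t = 2196 + 20680 + 11640 = 34520 d
   = 34520 / 365 = 94.6 yr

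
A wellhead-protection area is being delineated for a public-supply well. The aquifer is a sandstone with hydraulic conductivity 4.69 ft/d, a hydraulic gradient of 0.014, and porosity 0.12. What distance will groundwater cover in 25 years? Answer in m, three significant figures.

K = 4.69 ft/d × 0.3048 = 1.430 m/d
q = Ki = 1.430 × 0.014 = 0.02001 m/d
v_s = q/n_e = 0.02001/0.12 = 0.1668 m/d
T = 25 yr × 365 = 9125 d
L = v × T = 0.1668 × 9125 = 1522 m

1520 m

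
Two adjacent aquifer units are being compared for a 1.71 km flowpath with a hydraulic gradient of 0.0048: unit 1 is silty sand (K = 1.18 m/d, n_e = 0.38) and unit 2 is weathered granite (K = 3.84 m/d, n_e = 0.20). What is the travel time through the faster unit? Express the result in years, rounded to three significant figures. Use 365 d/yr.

Unit 1 (silty sand): v = 1.18×0.0048/0.38 = 0.01491 m/d, t = 1710/0.01491 = 114700 d
Unit 2 (weathered granite): v = 3.84×0.0048/0.20 = 0.09216 m/d, t = 1710/0.09216 = 18550 d
Faster: 18550 d / 365 = 50.8 yr

50.8 years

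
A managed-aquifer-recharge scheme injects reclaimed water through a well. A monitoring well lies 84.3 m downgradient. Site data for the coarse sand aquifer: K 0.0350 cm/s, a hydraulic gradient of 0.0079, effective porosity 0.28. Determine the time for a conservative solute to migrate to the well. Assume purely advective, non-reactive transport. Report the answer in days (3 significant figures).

98.8 days

K = 0.0350 cm/s × 864 = 30.24 m/d
Specific discharge q = 30.24 × 0.0079 = 0.2389 m/d
Seepage velocity v = q / n = 0.2389 / 0.28 = 0.8532 m/d
t = L / v = 84.3 / 0.8532 = 98.80 d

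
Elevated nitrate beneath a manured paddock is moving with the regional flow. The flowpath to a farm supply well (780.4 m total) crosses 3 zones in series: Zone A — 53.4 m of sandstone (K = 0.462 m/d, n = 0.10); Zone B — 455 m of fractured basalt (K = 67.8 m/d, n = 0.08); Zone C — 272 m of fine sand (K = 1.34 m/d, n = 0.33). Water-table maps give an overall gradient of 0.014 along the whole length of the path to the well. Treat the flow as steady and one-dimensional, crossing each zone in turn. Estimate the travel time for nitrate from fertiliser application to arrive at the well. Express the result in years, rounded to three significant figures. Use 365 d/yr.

Steady 1-D flow in series ⇒ the Darcy flux q is identical in every zone and the zone head losses add (resistances L/K in series).
Σ(L/K) = 53.4/0.462 + 455/67.8 + 272/1.34 = 115.6 + 6.711 + 203.0 = 325.3 d
K_eq = L_total / Σ(L/K) = 780.4 / 325.3 = 2.399 m/d
q = K_eq · i = 2.399 × 0.014 = 0.03359 m/d (same in every zone)
Zone A: v = q/n = 0.03359/0.10 = 0.3359 m/d → t_A = 53.4/0.3359 = 159.0 d
Zone B: v = q/n = 0.03359/0.08 = 0.4199 m/d → t_B = 455/0.4199 = 1084 d
Zone C: v = q/n = 0.03359/0.33 = 0.1018 m/d → t_C = 272/0.1018 = 2672 d
Total t = 159.0 + 1084 + 2672 = 3915 d
   = 3915 / 365 = 10.7 yr

10.7 years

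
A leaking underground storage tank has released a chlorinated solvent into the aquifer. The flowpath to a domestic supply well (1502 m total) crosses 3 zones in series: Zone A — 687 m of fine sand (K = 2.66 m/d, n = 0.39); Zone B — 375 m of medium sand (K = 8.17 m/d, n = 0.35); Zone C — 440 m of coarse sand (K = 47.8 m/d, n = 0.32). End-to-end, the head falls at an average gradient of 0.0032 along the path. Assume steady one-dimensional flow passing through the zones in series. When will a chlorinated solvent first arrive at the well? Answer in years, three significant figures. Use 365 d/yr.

96.5 years

Steady 1-D flow in series ⇒ the Darcy flux q is identical in every zone and the zone head losses add (resistances L/K in series).
Σ(L/K) = 687/2.66 + 375/8.17 + 440/47.8 = 258.3 + 45.90 + 9.205 = 313.4 d
K_eq = L_total / Σ(L/K) = 1502 / 313.4 = 4.793 m/d
q = K_eq · i = 4.793 × 0.0032 = 0.01534 m/d (same in every zone)
Zone A: v = q/n = 0.01534/0.39 = 0.03933 m/d → t_A = 687/0.03933 = 17470 d
Zone B: v = q/n = 0.01534/0.35 = 0.04382 m/d → t_B = 375/0.04382 = 8557 d
Zone C: v = q/n = 0.01534/0.32 = 0.04793 m/d → t_C = 440/0.04793 = 9180 d
Total t = 17470 + 8557 + 9180 = 35210 d
   = 35210 / 365 = 96.5 yr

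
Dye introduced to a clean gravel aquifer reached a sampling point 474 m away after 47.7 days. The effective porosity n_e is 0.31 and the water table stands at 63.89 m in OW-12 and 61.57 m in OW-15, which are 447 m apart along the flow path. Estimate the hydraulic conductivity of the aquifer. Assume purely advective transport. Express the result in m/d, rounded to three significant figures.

594 m/d

Hydraulic gradient i = (63.89 − 61.57) / 447 = 2.32 / 447 = 0.005190
v = L / t = 474 / 47.7 = 9.937 m/d
K = v · n / i = 9.937 × 0.31 / 0.005190 = 594 m/d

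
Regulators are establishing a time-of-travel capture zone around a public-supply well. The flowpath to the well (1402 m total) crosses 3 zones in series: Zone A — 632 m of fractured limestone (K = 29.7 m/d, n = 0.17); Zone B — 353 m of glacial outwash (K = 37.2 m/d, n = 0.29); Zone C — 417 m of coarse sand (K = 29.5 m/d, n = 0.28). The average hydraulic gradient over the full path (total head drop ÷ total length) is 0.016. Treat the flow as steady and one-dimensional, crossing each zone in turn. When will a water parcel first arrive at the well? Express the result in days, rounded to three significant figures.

Steady 1-D flow in series ⇒ the Darcy flux q is identical in every zone and the zone head losses add (resistances L/K in series).
Σ(L/K) = 632/29.7 + 353/37.2 + 417/29.5 = 21.28 + 9.489 + 14.14 = 44.90 d
K_eq = L_total / Σ(L/K) = 1402 / 44.90 = 31.22 m/d
q = K_eq · i = 31.22 × 0.016 = 0.4996 m/d (same in every zone)
Zone A: v = q/n = 0.4996/0.17 = 2.939 m/d → t_A = 632/2.939 = 215.1 d
Zone B: v = q/n = 0.4996/0.29 = 1.723 m/d → t_B = 353/1.723 = 204.9 d
Zone C: v = q/n = 0.4996/0.28 = 1.784 m/d → t_C = 417/1.784 = 233.7 d
Total t = 215.1 + 204.9 + 233.7 = 653.7 d

654 days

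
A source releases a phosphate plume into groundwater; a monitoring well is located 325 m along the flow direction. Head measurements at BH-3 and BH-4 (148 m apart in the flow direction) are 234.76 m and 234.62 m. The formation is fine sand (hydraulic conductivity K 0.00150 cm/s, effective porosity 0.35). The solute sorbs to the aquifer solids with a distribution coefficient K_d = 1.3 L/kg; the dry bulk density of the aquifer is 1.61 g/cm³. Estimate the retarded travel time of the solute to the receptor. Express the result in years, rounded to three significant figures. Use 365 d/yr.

Hydraulic gradient i = (234.76 − 234.62) / 148 = 0.14 / 148 = 9.459e-4
K = 0.00150 cm/s × 864 = 1.296 m/d
Specific discharge q = 1.296 × 9.459e-4 = 0.001226 m/d
Seepage velocity v = q / n = 0.001226 / 0.35 = 0.003503 m/d
Retardation R = 1 + ρ_b·K_d/n = 1 + 1.61×1.3/0.35 = 6.980
Contaminant velocity v_c = v/R = 0.003503/6.980 = 5.018e-4 m/d
t = L/v_c = 325/5.018e-4 = 647600 d
   = 647600/365 = 1770 yr

1770 years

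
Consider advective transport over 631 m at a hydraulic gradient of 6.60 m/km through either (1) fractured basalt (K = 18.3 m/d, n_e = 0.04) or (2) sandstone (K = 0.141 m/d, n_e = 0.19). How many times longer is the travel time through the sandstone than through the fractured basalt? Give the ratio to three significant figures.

Unit 1 (fractured basalt): v = 18.3×0.0066/0.04 = 3.020 m/d, t = 631/3.020 = 209.0 d
Unit 2 (sandstone): v = 0.141×0.0066/0.19 = 0.004898 m/d, t = 631/0.004898 = 128800 d
t(sandstone) / t(fractured basalt) = 128800/209.0 = 616

616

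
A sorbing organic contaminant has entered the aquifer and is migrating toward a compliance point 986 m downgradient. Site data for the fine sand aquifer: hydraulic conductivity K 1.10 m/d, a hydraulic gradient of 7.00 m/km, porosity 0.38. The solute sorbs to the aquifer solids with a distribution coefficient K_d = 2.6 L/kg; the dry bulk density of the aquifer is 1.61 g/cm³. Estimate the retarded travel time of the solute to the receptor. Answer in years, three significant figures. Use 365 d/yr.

Specific discharge q = 1.10 × 0.0070 = 0.007700 m/d
Seepage velocity v = q / n = 0.007700 / 0.38 = 0.02026 m/d
Retardation R = 1 + ρ_b·K_d/n = 1 + 1.61×2.6/0.38 = 12.02
Contaminant velocity v_c = v/R = 0.02026/12.02 = 0.001686 m/d
t = L/v_c = 986/0.001686 = 584700 d
   = 584700/365 = 1600 yr

1600 years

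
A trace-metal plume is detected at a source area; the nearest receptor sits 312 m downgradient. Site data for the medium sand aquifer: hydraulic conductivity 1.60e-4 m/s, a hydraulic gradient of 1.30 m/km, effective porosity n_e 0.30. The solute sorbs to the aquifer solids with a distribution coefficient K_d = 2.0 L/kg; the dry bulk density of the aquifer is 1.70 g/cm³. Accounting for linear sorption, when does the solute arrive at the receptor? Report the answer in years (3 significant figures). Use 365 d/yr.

K = 1.60e-4 m/s × 86400 s/d = 13.82 m/d
Specific discharge q = 13.82 × 0.0013 = 0.01797 m/d
v_s = q/n_e = 0.01797/0.30 = 0.05990 m/d
Retardation R = 1 + ρ_b·K_d/n = 1 + 1.70×2.0/0.30 = 12.33
Contaminant velocity v_c = v/R = 0.05990/12.33 = 0.004857 m/d
t = L/v_c = 312/0.004857 = 64240 d
   = 64240/365 = 176 yr

176 years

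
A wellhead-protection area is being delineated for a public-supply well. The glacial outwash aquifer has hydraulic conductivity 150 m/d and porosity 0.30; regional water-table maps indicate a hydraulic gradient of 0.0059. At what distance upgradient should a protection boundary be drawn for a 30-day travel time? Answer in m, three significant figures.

q = Ki = 150 × 0.0059 = 0.8850 m/d
v_s = q/n_e = 0.8850/0.30 = 2.950 m/d
L = v × T = 2.950 × 30 = 88.50 m

88.5 m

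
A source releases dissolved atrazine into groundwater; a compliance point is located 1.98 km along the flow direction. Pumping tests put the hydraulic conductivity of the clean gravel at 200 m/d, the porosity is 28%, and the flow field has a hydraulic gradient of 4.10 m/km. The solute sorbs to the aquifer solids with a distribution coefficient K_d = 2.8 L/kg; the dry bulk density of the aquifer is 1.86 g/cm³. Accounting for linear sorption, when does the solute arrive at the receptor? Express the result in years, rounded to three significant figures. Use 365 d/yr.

36.3 years

q = Ki = 200 × 0.0041 = 0.8200 m/d
v = Ki/n = 200·0.0041/0.28 = 2.929 m/d
Retardation R = 1 + ρ_b·K_d/n = 1 + 1.86×2.8/0.28 = 19.60
Contaminant velocity v_c = v/R = 2.929/19.60 = 0.1494 m/d
L = 1.98 km = 1980 m
t = L/v_c = 1980/0.1494 = 13250 d
   = 13250/365 = 36.3 yr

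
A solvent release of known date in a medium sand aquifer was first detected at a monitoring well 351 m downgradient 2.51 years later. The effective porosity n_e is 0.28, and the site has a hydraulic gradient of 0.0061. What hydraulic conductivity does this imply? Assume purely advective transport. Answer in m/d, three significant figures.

17.6 m/d

t = 2.51 years = 916.2 d
v = L / t = 351 / 916.2 = 0.3831 m/d
K = v · n / i = 0.3831 × 0.28 / 0.0061 = 17.6 m/d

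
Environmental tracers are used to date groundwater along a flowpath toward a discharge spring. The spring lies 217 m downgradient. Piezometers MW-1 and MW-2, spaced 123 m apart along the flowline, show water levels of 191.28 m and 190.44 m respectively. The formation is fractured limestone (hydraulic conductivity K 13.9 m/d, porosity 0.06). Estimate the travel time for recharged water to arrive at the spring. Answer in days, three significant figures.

137 days

Hydraulic gradient i = (191.28 − 190.44) / 123 = 0.84 / 123 = 0.006829
Darcy flux q = K·i = 13.9 × 0.006829 = 0.09493 m/d
v_s = q/n_e = 0.09493/0.06 = 1.582 m/d
t = L / v = 217 / 1.582 = 137.2 d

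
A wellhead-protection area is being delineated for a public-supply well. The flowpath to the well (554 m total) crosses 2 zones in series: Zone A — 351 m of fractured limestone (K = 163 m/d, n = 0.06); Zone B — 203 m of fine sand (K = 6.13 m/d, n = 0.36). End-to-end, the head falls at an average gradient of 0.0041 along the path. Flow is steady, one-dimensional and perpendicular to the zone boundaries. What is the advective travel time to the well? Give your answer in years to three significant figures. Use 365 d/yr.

For zones in series the flux q is common to all zones; the equivalent conductivity is the harmonic (thickness-weighted) mean, K_eq = L_total / Σ(L_j/K_j).
Σ(L/K) = 351/163 + 203/6.13 = 2.153 + 33.12 = 35.27 d
K_eq = L_total / Σ(L/K) = 554 / 35.27 = 15.71 m/d
q = K_eq · i = 15.71 × 0.0041 = 0.06440 m/d (same in every zone)
Zone A: v = q/n = 0.06440/0.06 = 1.073 m/d → t_A = 351/1.073 = 327.0 d
Zone B: v = q/n = 0.06440/0.36 = 0.1789 m/d → t_B = 203/0.1789 = 1135 d
Total t = 327.0 + 1135 = 1462 d
   = 1462 / 365 = 4.00 yr

4.00 years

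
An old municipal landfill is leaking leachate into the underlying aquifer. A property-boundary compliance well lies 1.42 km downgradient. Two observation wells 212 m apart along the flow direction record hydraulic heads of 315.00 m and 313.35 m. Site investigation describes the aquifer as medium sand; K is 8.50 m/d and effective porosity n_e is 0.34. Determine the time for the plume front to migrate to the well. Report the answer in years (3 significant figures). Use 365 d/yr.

Hydraulic gradient i = (315.00 − 313.35) / 212 = 1.65 / 212 = 0.007783
Darcy flux q = K·i = 8.50 × 0.007783 = 0.06616 m/d
Average linear velocity = 0.06616 / 0.34 = 0.1946 m/d
L = 1.42 km = 1420 m
t = L / v = 1420 / 0.1946 = 7298 d
   = 7298 / 365 = 20.0 yr

20.0 years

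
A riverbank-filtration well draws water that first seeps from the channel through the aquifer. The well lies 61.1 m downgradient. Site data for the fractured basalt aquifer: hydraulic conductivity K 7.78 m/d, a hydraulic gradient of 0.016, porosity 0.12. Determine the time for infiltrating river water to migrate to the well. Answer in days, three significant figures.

q = Ki = 7.78 × 0.016 = 0.1245 m/d
v_s = q/n_e = 0.1245/0.12 = 1.037 m/d
t = L / v = 61.1 / 1.037 = 58.90 d

58.9 days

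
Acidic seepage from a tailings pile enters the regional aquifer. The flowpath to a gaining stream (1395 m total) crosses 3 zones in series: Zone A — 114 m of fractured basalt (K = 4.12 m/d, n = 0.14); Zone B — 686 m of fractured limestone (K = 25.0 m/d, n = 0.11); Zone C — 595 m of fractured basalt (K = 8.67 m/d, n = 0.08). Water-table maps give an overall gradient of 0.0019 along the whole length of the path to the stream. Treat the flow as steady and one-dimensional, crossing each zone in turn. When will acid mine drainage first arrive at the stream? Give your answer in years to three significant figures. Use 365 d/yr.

17.8 years

For zones in series the flux q is common to all zones; the equivalent conductivity is the harmonic (thickness-weighted) mean, K_eq = L_total / Σ(L_j/K_j).
Σ(L/K) = 114/4.12 + 686/25.0 + 595/8.67 = 27.67 + 27.44 + 68.63 = 123.7 d
K_eq = L_total / Σ(L/K) = 1395 / 123.7 = 11.27 m/d
q = K_eq · i = 11.27 × 0.0019 = 0.02142 m/d (same in every zone)
Zone A: v = q/n = 0.02142/0.14 = 0.1530 m/d → t_A = 114/0.1530 = 745.1 d
Zone B: v = q/n = 0.02142/0.11 = 0.1947 m/d → t_B = 686/0.1947 = 3523 d
Zone C: v = q/n = 0.02142/0.08 = 0.2678 m/d → t_C = 595/0.2678 = 2222 d
Total t = 745.1 + 3523 + 2222 = 6490 d
   = 6490 / 365 = 17.8 yr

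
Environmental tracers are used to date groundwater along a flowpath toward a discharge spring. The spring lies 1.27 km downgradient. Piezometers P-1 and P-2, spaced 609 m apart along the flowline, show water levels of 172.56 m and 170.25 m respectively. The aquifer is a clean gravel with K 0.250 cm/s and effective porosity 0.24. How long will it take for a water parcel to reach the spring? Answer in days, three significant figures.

Hydraulic gradient i = (172.56 − 170.25) / 609 = 2.31 / 609 = 0.003793
K = 0.250 cm/s × 864 = 216.0 m/d
Darcy flux q = K·i = 216.0 × 0.003793 = 0.8193 m/d
Seepage velocity v = q / n = 0.8193 / 0.24 = 3.414 m/d
L = 1.27 km = 1270 m
t = L / v = 1270 / 3.414 = 372.0 d

372 days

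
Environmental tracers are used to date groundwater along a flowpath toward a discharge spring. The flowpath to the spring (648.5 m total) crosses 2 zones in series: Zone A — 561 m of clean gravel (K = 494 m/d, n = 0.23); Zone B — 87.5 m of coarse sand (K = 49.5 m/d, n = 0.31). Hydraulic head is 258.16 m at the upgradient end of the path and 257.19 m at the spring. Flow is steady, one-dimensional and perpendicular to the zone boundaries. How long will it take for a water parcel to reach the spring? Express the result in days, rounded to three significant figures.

Total head drop ΔH = 258.16 − 257.19 = 0.97 m
Continuity: the same q passes through each zone, so ΔH = q·Σ(L_j/K_j) — the zones act as resistances in series.
Σ(L/K) = 561/494 + 87.5/49.5 = 1.136 + 1.768 = 2.903 d
q = ΔH / Σ(L/K) = 0.97 / 2.903 = 0.3341 m/d (same in every zone)
Zone A: v = q/n = 0.3341/0.23 = 1.453 m/d → t_A = 561/1.453 = 386.2 d
Zone B: v = q/n = 0.3341/0.31 = 1.078 m/d → t_B = 87.5/1.078 = 81.19 d
Total t = 386.2 + 81.19 = 467.4 d

467 days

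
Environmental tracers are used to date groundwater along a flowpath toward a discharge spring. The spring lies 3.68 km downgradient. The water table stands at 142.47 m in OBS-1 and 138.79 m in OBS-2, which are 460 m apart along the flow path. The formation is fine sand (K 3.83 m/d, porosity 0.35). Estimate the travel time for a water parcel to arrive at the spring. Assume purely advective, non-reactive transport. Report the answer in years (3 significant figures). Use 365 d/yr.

Hydraulic gradient i = (142.47 − 138.79) / 460 = 3.68 / 460 = 0.008000
Darcy flux q = K·i = 3.83 × 0.008000 = 0.03064 m/d
Seepage velocity v = q / n = 0.03064 / 0.35 = 0.08754 m/d
L = 3.68 km = 3680 m
t = L / v = 3680 / 0.08754 = 42040 d
   = 42040 / 365 = 115 yr

115 years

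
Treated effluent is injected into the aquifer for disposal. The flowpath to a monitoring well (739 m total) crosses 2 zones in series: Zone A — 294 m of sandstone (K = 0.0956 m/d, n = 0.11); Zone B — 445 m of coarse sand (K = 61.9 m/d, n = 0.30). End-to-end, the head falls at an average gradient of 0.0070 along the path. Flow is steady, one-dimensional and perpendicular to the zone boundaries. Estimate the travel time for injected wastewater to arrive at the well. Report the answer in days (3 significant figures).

Continuity: the same q passes through each zone, so ΔH = q·Σ(L_j/K_j) — the zones act as resistances in series.
Σ(L/K) = 294/0.0956 + 445/61.9 = 3075 + 7.189 = 3083 d
K_eq = L_total / Σ(L/K) = 739 / 3083 = 0.2397 m/d
q = K_eq · i = 0.2397 × 0.0070 = 0.001678 m/d (same in every zone)
Zone A: v = q/n = 0.001678/0.11 = 0.01526 m/d → t_A = 294/0.01526 = 19270 d
Zone B: v = q/n = 0.001678/0.30 = 0.005594 m/d → t_B = 445/0.005594 = 79550 d
Total t = 19270 + 79550 = 98820 d

98800 days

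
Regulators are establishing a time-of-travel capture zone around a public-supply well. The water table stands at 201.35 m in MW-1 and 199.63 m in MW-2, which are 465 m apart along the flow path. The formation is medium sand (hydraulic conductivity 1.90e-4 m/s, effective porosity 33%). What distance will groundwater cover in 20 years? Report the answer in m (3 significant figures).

Hydraulic gradient i = (201.35 − 199.63) / 465 = 1.72 / 465 = 0.003699
K = 1.90e-4 m/s × 86400 s/d = 16.42 m/d
Specific discharge q = 16.42 × 0.003699 = 0.06072 m/d
v_s = q/n_e = 0.06072/0.33 = 0.1840 m/d
T = 20 yr × 365 = 7300 d
L = v × T = 0.1840 × 7300 = 1343 m

1340 m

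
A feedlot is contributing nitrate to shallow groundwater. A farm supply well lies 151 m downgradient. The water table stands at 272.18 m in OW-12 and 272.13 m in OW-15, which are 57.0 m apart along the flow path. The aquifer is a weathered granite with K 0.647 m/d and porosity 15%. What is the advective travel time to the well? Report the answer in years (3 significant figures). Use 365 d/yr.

109 years

Hydraulic gradient i = (272.18 − 272.13) / 57.0 = 0.05 / 57.0 = 8.772e-4
Specific discharge q = 0.647 × 8.772e-4 = 5.675e-4 m/d
Seepage velocity v = q / n = 5.675e-4 / 0.15 = 0.003784 m/d
t = L / v = 151 / 0.003784 = 39910 d
   = 39910 / 365 = 109 yr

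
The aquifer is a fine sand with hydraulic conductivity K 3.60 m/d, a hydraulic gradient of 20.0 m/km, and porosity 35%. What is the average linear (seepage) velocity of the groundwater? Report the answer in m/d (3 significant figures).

q = Ki = 3.60 × 0.020 = 0.07200 m/d
Seepage velocity v = q / n = 0.07200 / 0.35 = 0.2057 m/d

0.206 m/d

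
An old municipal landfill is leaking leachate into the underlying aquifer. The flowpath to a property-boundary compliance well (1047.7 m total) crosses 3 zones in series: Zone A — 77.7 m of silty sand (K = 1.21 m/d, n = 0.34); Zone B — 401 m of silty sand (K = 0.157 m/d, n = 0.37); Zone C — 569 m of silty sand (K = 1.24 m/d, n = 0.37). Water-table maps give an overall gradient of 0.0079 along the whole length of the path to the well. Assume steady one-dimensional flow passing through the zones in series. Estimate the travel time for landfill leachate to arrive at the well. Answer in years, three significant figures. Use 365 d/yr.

392 years

Continuity: the same q passes through each zone, so ΔH = q·Σ(L_j/K_j) — the zones act as resistances in series.
Σ(L/K) = 77.7/1.21 + 401/0.157 + 569/1.24 = 64.21 + 2554 + 458.9 = 3077 d
K_eq = L_total / Σ(L/K) = 1047.7 / 3077 = 0.3405 m/d
q = K_eq · i = 0.3405 × 0.0079 = 0.002690 m/d (same in every zone)
Zone A: v = q/n = 0.002690/0.34 = 0.007911 m/d → t_A = 77.7/0.007911 = 9822 d
Zone B: v = q/n = 0.002690/0.37 = 0.007269 m/d → t_B = 401/0.007269 = 55160 d
Zone C: v = q/n = 0.002690/0.37 = 0.007269 m/d → t_C = 569/0.007269 = 78270 d
Total t = 9822 + 55160 + 78270 = 143300 d
   = 143300 / 365 = 392 yr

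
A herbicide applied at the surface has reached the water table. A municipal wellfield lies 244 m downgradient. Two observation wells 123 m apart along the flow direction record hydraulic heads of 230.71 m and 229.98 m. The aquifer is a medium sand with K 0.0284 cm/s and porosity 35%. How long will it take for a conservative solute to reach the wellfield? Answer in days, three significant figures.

Hydraulic gradient i = (230.71 − 229.98) / 123 = 0.73 / 123 = 0.005935
K = 0.0284 cm/s × 864 = 24.54 m/d
Darcy flux q = K·i = 24.54 × 0.005935 = 0.1456 m/d
Seepage velocity v = q / n = 0.1456 / 0.35 = 0.4161 m/d
t = L / v = 244 / 0.4161 = 586.4 d

586 days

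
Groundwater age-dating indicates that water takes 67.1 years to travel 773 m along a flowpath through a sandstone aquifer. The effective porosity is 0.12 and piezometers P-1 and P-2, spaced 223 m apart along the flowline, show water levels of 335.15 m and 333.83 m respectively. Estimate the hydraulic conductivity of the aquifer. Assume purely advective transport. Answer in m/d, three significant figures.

0.640 m/d

Hydraulic gradient i = (335.15 − 333.83) / 223 = 1.32 / 223 = 0.005919
t = 67.1 years = 24490 d
v = L / t = 773 / 24490 = 0.03156 m/d
K = v · n / i = 0.03156 × 0.12 / 0.005919 = 0.640 m/d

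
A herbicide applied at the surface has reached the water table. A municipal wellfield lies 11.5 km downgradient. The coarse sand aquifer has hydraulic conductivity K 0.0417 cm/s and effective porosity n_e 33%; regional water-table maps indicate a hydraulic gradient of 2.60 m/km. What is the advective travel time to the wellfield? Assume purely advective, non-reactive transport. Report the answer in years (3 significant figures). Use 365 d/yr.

K = 0.0417 cm/s × 864 = 36.03 m/d
Specific discharge q = 36.03 × 0.0026 = 0.09367 m/d
Seepage velocity v = q / n = 0.09367 / 0.33 = 0.2839 m/d
L = 11.5 km = 11500 m
t = L / v = 11500 / 0.2839 = 40510 d
   = 40510 / 365 = 111 yr

111 years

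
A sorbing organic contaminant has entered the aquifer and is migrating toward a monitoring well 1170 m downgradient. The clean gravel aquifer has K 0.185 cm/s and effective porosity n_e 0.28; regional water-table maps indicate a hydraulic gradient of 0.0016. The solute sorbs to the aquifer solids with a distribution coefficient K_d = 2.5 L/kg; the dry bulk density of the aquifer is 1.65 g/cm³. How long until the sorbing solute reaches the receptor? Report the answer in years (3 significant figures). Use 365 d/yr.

55.2 years

K = 0.185 cm/s × 864 = 159.8 m/d
q = Ki = 159.8 × 0.0016 = 0.2557 m/d
Average linear velocity = 0.2557 / 0.28 = 0.9134 m/d
Retardation R = 1 + ρ_b·K_d/n = 1 + 1.65×2.5/0.28 = 15.73
Contaminant velocity v_c = v/R = 0.9134/15.73 = 0.05806 m/d
t = L/v_c = 1170/0.05806 = 20150 d
   = 20150/365 = 55.2 yr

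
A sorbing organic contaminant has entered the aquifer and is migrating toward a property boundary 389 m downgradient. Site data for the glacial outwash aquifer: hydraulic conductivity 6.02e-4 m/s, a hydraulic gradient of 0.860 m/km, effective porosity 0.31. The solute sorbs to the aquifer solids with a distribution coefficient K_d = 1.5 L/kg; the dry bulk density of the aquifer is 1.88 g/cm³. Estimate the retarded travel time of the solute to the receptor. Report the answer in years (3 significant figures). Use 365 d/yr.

74.6 years

K = 6.02e-4 m/s × 86400 s/d = 52.01 m/d
Specific discharge q = 52.01 × 8.6e-4 = 0.04473 m/d
Seepage velocity v = q / n = 0.04473 / 0.31 = 0.1443 m/d
Retardation R = 1 + ρ_b·K_d/n = 1 + 1.88×1.5/0.31 = 10.10
Contaminant velocity v_c = v/R = 0.1443/10.10 = 0.01429 m/d
t = L/v_c = 389/0.01429 = 27220 d
   = 27220/365 = 74.6 yr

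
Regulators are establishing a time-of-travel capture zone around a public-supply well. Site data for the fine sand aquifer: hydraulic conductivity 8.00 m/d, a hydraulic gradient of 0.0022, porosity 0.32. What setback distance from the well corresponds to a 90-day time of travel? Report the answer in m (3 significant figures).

Darcy flux q = K·i = 8.00 × 0.0022 = 0.01760 m/d
Seepage velocity v = q / n = 0.01760 / 0.32 = 0.05500 m/d
L = v × T = 0.05500 × 90 = 4.950 m

4.95 m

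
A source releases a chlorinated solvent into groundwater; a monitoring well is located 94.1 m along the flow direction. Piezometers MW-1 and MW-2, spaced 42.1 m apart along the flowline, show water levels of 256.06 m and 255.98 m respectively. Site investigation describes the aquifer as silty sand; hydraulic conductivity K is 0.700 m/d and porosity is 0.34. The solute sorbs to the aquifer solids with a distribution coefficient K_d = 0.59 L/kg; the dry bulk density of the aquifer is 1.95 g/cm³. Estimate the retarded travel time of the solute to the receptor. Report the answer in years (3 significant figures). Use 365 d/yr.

289 years

Hydraulic gradient i = (256.06 − 255.98) / 42.1 = 0.08 / 42.1 = 0.001900
q = Ki = 0.700 × 0.001900 = 0.001330 m/d
v = Ki/n = 0.700·0.001900/0.34 = 0.003912 m/d
Retardation R = 1 + ρ_b·K_d/n = 1 + 1.95×0.59/0.34 = 4.384
Contaminant velocity v_c = v/R = 0.003912/4.384 = 8.924e-4 m/d
t = L/v_c = 94.1/8.924e-4 = 105400 d
   = 105400/365 = 289 yr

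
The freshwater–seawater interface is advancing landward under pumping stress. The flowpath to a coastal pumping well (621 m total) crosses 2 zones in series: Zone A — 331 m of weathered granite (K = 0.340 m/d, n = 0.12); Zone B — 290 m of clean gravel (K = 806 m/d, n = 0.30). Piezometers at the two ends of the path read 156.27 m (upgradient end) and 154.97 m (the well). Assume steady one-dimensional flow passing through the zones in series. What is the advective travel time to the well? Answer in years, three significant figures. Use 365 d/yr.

260 years

Total head drop ΔH = 156.27 − 154.97 = 1.30 m
Continuity: the same q passes through each zone, so ΔH = q·Σ(L_j/K_j) — the zones act as resistances in series.
Σ(L/K) = 331/0.340 + 290/806 = 973.5 + 0.3598 = 973.9 d
q = ΔH / Σ(L/K) = 1.30 / 973.9 = 0.001335 m/d (same in every zone)
Zone A: v = q/n = 0.001335/0.12 = 0.01112 m/d → t_A = 331/0.01112 = 29760 d
Zone B: v = q/n = 0.001335/0.30 = 0.004450 m/d → t_B = 290/0.004450 = 65180 d
Total t = 29760 + 65180 = 94930 d
   = 94930 / 365 = 260 yr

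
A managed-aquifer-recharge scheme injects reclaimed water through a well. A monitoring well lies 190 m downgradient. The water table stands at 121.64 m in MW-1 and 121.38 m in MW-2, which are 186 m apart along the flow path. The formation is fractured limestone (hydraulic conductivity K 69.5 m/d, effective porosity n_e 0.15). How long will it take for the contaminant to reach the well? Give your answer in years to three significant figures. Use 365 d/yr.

0.804 years

Hydraulic gradient i = (121.64 − 121.38) / 186 = 0.26 / 186 = 0.001398
q = Ki = 69.5 × 0.001398 = 0.09715 m/d
Seepage velocity v = q / n = 0.09715 / 0.15 = 0.6477 m/d
t = L / v = 190 / 0.6477 = 293.4 d
   = 293.4 / 365 = 0.804 yr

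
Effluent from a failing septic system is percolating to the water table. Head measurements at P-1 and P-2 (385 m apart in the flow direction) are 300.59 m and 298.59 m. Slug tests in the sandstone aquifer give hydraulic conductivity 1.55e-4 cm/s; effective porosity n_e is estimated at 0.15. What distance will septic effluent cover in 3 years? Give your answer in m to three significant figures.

Hydraulic gradient i = (300.59 − 298.59) / 385 = 2.00 / 385 = 0.005195
K = 1.55e-4 cm/s × 864 = 0.1339 m/d
Specific discharge q = 0.1339 × 0.005195 = 6.957e-4 m/d
v_s = q/n_e = 6.957e-4/0.15 = 0.004638 m/d
T = 3 yr × 365 = 1095 d
L = v × T = 0.004638 × 1095 = 5.079 m

5.08 m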